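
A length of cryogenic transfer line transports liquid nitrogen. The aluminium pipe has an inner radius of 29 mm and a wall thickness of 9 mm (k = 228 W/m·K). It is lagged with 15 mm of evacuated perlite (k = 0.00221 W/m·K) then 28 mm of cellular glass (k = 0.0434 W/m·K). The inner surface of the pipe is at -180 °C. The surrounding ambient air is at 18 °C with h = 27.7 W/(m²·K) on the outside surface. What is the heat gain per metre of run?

q′ ≈ 7.74 W/m

Radial resistances (cylindrical: R_cond = ln(r_o/r_i)/(2πkL), R_conv = 1/(h·2πrL)):
R_aluminium pipe wall = ln(38/29)/(2π×228×1) = 1.887×10^-4 K/W
R_evacuated perlite = ln(53/38)/(2π×0.00221×1) = 23.96 K/W
R_cellular glass = ln(81/53)/(2π×0.0434×1) = 1.555 K/W
R_outer film = 1/(h_o·2πr_oL) = 1/(27.7×2π×0.081×1) = 0.07093 K/W
R_total = 25.59 K/W
Q = ΔT/R_total = 198/25.59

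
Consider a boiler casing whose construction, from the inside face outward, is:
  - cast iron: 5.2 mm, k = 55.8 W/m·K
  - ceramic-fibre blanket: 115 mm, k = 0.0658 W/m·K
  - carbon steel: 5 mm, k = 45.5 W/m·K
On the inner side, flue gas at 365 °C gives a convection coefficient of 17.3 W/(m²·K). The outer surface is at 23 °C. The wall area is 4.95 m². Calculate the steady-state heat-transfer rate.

Using the resistance-network approach (series):
R_inner film = 1/(h_i·A) = 1/(17.3×4.95) = 0.01168 K/W
R_cast iron = L/(kA) = 0.0052/(55.8×4.95) = 1.883×10^-5 K/W
R_ceramic-fibre blanket = L/(kA) = 0.115/(0.0658×4.95) = 0.3531 K/W
R_carbon steel = L/(kA) = 0.005/(45.5×4.95) = 2.22×10^-5 K/W
R_total = 0.3648 K/W
Q = ΔT / R_total = 342 / 0.3648

Q ≈ 938 W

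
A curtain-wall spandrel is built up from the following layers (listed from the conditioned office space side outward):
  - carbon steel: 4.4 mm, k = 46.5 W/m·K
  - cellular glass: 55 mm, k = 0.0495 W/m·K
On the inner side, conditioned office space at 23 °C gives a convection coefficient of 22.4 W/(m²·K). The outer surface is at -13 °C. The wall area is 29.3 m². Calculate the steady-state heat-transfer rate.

Using the resistance-network approach (series):
R_inner film = 1/(h_i·A) = 1/(22.4×29.3) = 0.001524 K/W
R_carbon steel = L/(kA) = 0.0044/(46.5×29.3) = 3.229×10^-6 K/W
R_cellular glass = L/(kA) = 0.055/(0.0495×29.3) = 0.03792 K/W
R_total = 0.03945 K/W
Q = ΔT / R_total = 36 / 0.03945

Q ≈ 913 W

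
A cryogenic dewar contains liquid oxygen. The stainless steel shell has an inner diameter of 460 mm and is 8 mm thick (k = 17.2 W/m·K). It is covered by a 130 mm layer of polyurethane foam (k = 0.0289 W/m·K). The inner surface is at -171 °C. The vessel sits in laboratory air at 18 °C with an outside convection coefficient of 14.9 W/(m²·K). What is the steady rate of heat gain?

Q ≈ 45.8 W

Radial (spherical) resistances in series:
R_stainless steel shell = (1/0.23 − 1/0.238)/(4π×17.2) = 6.762×10^-4 K/W
R_polyurethane foam = (1/0.238 − 1/0.368)/(4π×0.0289) = 4.087 K/W
R_outer film = 1/(h·4πr_o²) = 1/(14.9×4π×0.368²) = 0.03944 K/W
R_total = 4.127 K/W
Q = ΔT/R_total = 189/4.127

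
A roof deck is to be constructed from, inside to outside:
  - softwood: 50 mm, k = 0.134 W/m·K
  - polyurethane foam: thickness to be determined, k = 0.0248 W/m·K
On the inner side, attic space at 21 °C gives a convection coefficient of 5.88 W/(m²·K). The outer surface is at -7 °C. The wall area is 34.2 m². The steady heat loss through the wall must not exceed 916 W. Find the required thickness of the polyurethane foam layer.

L ≈ 12.5 mm

Model the wall as resistances in series:
R_inner film = 1/(h_i·A) = 1/(5.88×34.2) = 0.004973 K/W
R_softwood = L/(kA) = 0.05/(0.134×34.2) = 0.01091 K/W
Sum of the known resistances R_other = 0.01588 K/W
Required total resistance R_tot = ΔT/Q_allow = 28/916 = 0.03057 K/W
R_polyurethane foam = R_tot − R_other = 0.01468 K/W
L = R·k·A = 0.01468×0.0248×34.2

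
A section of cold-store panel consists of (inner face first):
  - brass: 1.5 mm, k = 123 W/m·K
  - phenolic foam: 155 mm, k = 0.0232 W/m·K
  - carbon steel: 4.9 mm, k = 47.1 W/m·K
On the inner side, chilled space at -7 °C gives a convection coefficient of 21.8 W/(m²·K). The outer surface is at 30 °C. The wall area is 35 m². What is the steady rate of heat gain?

Q ≈ 193 W

Treating each layer as a thermal resistance in series:
R_inner film = 1/(h_i·A) = 1/(21.8×35) = 0.001311 K/W
R_brass = L/(kA) = 0.0015/(123×35) = 3.484×10^-7 K/W
R_phenolic foam = L/(kA) = 0.155/(0.0232×35) = 0.1909 K/W
R_carbon steel = L/(kA) = 0.0049/(47.1×35) = 2.972×10^-6 K/W
R_total = 0.1922 K/W
Q = ΔT / R_total = 37 / 0.1922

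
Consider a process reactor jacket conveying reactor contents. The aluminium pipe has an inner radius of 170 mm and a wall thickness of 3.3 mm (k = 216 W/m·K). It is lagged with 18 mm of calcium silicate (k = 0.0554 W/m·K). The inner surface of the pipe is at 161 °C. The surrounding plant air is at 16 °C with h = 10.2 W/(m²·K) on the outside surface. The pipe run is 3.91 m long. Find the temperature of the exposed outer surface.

Radial resistances (cylindrical: R_cond = ln(r_o/r_i)/(2πkL), R_conv = 1/(h·2πrL)):
R_aluminium pipe wall = ln(173.3/170)/(2π×216×3.91) = 3.623×10^-6 K/W
R_calcium silicate = ln(191.3/173.3)/(2π×0.0554×3.91) = 0.07261 K/W
R_outer film = 1/(h_o·2πr_oL) = 1/(10.2×2π×0.1913×3.91) = 0.02086 K/W
R_total = 0.09347 K/W
Q = ΔT/R_total = 145/0.09347
Q = 1550 W
T_interface = T_inner − Q·ΣR(inner→interface) = 161 − 1550×0.07261

T ≈ 48.4 °C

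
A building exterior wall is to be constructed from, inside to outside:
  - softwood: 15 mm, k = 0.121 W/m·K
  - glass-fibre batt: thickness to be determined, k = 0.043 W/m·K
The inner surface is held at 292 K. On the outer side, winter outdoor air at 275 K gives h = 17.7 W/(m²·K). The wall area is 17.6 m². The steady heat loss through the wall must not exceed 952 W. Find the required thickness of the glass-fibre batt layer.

L ≈ 5.75 mm

Model the wall as resistances in series:
R_softwood = L/(kA) = 0.015/(0.121×17.6) = 0.007044 K/W
R_outer film = 1/(h_o·A) = 1/(17.7×17.6) = 0.00321 K/W
Sum of the known resistances R_other = 0.01025 K/W
Required total resistance R_tot = ΔT/Q_allow = 17/952 = 0.01786 K/W
R_glass-fibre batt = R_tot − R_other = 0.007603 K/W
L = R·k·A = 0.007603×0.043×17.6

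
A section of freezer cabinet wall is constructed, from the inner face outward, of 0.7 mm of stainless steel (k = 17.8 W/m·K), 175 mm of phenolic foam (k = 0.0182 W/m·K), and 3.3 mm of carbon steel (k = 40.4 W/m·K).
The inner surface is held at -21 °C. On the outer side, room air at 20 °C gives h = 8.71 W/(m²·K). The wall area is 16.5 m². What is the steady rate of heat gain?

Q ≈ 69.5 W

Model the wall as resistances in series:
R_stainless steel = L/(kA) = 0.0007/(17.8×16.5) = 2.383×10^-6 K/W
R_phenolic foam = L/(kA) = 0.175/(0.0182×16.5) = 0.5828 K/W
R_carbon steel = L/(kA) = 0.0033/(40.4×16.5) = 4.95×10^-6 K/W
R_outer film = 1/(h_o·A) = 1/(8.71×16.5) = 0.006958 K/W
R_total = 0.5897 K/W
Q = ΔT / R_total = 41 / 0.5897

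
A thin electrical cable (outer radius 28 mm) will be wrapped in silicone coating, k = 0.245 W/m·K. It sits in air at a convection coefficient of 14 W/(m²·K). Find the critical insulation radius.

r_cr ≈ 17.5 mm

For a cylinder r_cr = k/h = 0.245/14
r_cr = 17.5 mm; since the bare radius (28 mm) is above r_cr, any added insulation will reduce heat loss.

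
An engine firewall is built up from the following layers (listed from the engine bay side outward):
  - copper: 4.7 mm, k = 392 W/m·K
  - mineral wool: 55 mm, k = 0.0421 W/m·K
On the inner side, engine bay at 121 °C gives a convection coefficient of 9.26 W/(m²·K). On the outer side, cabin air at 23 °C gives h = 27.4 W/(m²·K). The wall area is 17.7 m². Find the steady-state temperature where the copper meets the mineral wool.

T ≈ 114 °C

Thermal resistances in series:
R_inner film = 1/(h_i·A) = 1/(9.26×17.7) = 0.006101 K/W
R_copper = L/(kA) = 0.0047/(392×17.7) = 6.774×10^-7 K/W
R_mineral wool = L/(kA) = 0.055/(0.0421×17.7) = 0.07381 K/W
R_outer film = 1/(h_o·A) = 1/(27.4×17.7) = 0.002062 K/W
R_total = 0.08197 K/W;  Q = ΔT/R_total = 98/0.08197 = 1196 W
T_interface = T_inner − Q·ΣR(inner→interface) = 121 − 1200×0.006102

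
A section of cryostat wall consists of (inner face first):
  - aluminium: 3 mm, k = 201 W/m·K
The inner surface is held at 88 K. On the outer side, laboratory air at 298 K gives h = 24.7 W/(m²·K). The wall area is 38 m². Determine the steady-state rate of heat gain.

Q ≈ 197000 W

Treating each layer as a thermal resistance in series:
R_aluminium = L/(kA) = 0.003/(201×38) = 3.928×10^-7 K/W
R_outer film = 1/(h_o·A) = 1/(24.7×38) = 0.001065 K/W
R_total = 0.001066 K/W
Q = ΔT / R_total = 210 / 0.001066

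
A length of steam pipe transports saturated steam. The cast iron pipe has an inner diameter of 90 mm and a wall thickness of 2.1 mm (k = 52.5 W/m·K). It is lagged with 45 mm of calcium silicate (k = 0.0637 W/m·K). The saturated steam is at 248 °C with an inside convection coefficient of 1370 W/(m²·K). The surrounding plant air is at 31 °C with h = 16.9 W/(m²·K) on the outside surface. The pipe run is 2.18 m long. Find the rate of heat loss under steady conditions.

Q ≈ 266 W

Radial resistances (cylindrical: R_cond = ln(r_o/r_i)/(2πkL), R_conv = 1/(h·2πrL)):
R_inner film = 1/(h_i·2πr₁L) = 1/(1370×2π×0.045×2.18) = 0.001184 K/W
R_cast iron pipe wall = ln(47.1/45)/(2π×52.5×2.18) = 6.343×10^-5 K/W
R_calcium silicate = ln(92.1/47.1)/(2π×0.0637×2.18) = 0.7686 K/W
R_outer film = 1/(h_o·2πr_oL) = 1/(16.9×2π×0.0921×2.18) = 0.0469 K/W
R_total = 0.8167 K/W
Q = ΔT/R_total = 217/0.8167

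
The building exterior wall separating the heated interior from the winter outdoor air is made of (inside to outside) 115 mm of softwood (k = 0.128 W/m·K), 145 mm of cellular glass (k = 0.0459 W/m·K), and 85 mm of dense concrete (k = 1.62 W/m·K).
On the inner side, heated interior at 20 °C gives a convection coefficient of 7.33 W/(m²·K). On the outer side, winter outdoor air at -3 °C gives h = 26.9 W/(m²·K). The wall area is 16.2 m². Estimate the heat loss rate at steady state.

Series thermal resistances:
R_inner film = 1/(h_i·A) = 1/(7.33×16.2) = 0.008421 K/W
R_softwood = L/(kA) = 0.115/(0.128×16.2) = 0.05546 K/W
R_cellular glass = L/(kA) = 0.145/(0.0459×16.2) = 0.195 K/W
R_dense concrete = L/(kA) = 0.085/(1.62×16.2) = 0.003239 K/W
R_outer film = 1/(h_o·A) = 1/(26.9×16.2) = 0.002295 K/W
R_total = 0.2644 K/W
Q = ΔT / R_total = 23 / 0.2644

Q ≈ 87 W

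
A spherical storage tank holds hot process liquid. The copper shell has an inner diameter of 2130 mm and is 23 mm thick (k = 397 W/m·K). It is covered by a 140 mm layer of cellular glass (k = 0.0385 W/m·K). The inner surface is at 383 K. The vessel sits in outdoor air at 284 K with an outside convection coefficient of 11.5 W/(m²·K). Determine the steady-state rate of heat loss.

Q ≈ 448 W

For a spherical shell R = (1/r₁ − 1/r₂)/(4πk); film R = 1/(h·4πr²). In series:
R_copper shell = (1/1.065 − 1/1.088)/(4π×397) = 3.979×10^-6 K/W
R_cellular glass = (1/1.088 − 1/1.228)/(4π×0.0385) = 0.2166 K/W
R_outer film = 1/(h·4πr_o²) = 1/(11.5×4π×1.228²) = 0.004589 K/W
R_total = 0.2212 K/W
Q = ΔT/R_total = 99/0.2212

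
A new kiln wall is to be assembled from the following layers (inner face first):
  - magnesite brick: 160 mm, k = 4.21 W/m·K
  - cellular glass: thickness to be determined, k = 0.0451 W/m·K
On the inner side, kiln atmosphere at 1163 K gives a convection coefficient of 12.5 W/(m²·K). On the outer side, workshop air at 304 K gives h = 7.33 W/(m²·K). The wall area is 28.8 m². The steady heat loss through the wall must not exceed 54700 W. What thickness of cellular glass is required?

Series thermal resistances:
R_inner film = 1/(h_i·A) = 1/(12.5×28.8) = 0.002778 K/W
R_magnesite brick = L/(kA) = 0.16/(4.21×28.8) = 0.00132 K/W
R_outer film = 1/(h_o·A) = 1/(7.33×28.8) = 0.004737 K/W
Sum of the known resistances R_other = 0.008834 K/W
Required total resistance R_tot = ΔT/Q_allow = 859/54700 = 0.0157 K/W
R_cellular glass = R_tot − R_other = 0.006869 K/W
L = R·k·A = 0.006869×0.0451×28.8

L ≈ 8.92 mm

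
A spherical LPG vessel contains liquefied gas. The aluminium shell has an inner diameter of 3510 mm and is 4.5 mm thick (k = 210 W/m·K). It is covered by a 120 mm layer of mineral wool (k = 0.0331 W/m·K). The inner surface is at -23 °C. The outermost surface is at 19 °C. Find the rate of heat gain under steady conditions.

Q ≈ 481 W

Radial (spherical) resistances in series:
R_aluminium shell = (1/1.755 − 1/1.7595)/(4π×210) = 5.522×10^-7 K/W
R_mineral wool = (1/1.7595 − 1/1.8795)/(4π×0.0331) = 0.08724 K/W
R_total = 0.08724 K/W
Q = ΔT/R_total = 42/0.08724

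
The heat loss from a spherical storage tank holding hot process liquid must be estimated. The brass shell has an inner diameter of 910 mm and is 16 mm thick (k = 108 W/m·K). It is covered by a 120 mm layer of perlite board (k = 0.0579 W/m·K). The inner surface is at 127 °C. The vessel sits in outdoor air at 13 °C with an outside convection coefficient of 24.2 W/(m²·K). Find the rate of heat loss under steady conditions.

Spherical conduction: R = (1/r_in − 1/r_out)/(4πk) per layer; series-sum.
R_brass shell = (1/0.455 − 1/0.471)/(4π×108) = 5.501×10^-5 K/W
R_perlite board = (1/0.471 − 1/0.591)/(4π×0.0579) = 0.5925 K/W
R_outer film = 1/(h·4πr_o²) = 1/(24.2×4π×0.591²) = 0.009415 K/W
R_total = 0.602 K/W
Q = ΔT/R_total = 114/0.602

Q ≈ 189 W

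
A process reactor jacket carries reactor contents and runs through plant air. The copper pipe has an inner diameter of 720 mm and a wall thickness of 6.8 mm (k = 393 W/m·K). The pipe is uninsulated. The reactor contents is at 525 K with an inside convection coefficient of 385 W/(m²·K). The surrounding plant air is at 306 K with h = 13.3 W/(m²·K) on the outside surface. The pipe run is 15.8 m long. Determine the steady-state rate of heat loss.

Q ≈ 102000 W

Radial resistances (cylindrical: R_cond = ln(r_o/r_i)/(2πkL), R_conv = 1/(h·2πrL)):
R_inner film = 1/(h_i·2πr₁L) = 1/(385×2π×0.36×15.8) = 7.268×10^-5 K/W
R_copper pipe wall = ln(366.8/360)/(2π×393×15.8) = 4.796×10^-7 K/W
R_outer film = 1/(h_o·2πr_oL) = 1/(13.3×2π×0.3668×15.8) = 0.002065 K/W
R_total = 0.002138 K/W
Q = ΔT/R_total = 219/0.002138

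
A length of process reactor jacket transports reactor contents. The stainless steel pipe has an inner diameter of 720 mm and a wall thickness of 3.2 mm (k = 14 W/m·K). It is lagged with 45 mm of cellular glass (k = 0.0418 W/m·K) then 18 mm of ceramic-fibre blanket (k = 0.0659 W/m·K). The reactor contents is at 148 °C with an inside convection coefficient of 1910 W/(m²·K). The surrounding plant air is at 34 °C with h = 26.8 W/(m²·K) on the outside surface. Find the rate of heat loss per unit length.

Cylindrical conduction, so R = ln(r₂/r₁)/(2πkL) per layer, in series:
R_inner film = 1/(h_i·2πr₁L) = 1/(1910×2π×0.36×1) = 2.315×10^-4 K/W
R_stainless steel pipe wall = ln(363.2/360)/(2π×14×1) = 1.006×10^-4 K/W
R_cellular glass = ln(408.2/363.2)/(2π×0.0418×1) = 0.4447 K/W
R_ceramic-fibre blanket = ln(426.2/408.2)/(2π×0.0659×1) = 0.1042 K/W
R_outer film = 1/(h_o·2πr_oL) = 1/(26.8×2π×0.4262×1) = 0.01393 K/W
R_total = 0.5632 K/W
Q = ΔT/R_total = 114/0.5632

q′ ≈ 202 W/m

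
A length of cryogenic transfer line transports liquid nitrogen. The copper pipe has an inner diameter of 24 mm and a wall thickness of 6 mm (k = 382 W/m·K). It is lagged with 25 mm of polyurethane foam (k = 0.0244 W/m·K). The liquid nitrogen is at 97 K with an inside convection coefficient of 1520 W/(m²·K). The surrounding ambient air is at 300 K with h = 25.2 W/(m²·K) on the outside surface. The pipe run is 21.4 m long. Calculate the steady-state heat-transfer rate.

Treating each annulus and film as a series resistance:
R_inner film = 1/(h_i·2πr₁L) = 1/(1520×2π×0.012×21.4) = 4.077×10^-4 K/W
R_copper pipe wall = ln(18/12)/(2π×382×21.4) = 7.894×10^-6 K/W
R_polyurethane foam = ln(43/18)/(2π×0.0244×21.4) = 0.2654 K/W
R_outer film = 1/(h_o·2πr_oL) = 1/(25.2×2π×0.043×21.4) = 0.006863 K/W
R_total = 0.2727 K/W
Q = ΔT/R_total = 203/0.2727

Q ≈ 744 W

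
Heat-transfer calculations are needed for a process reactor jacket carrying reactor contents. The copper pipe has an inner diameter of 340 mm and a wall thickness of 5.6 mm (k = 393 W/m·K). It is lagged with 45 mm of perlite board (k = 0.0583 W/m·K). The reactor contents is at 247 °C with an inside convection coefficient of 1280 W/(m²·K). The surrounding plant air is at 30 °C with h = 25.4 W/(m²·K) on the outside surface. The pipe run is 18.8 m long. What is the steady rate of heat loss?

For a radial system each layer contributes R = ln(r_out/r_in)/(2πkL); films add R = 1/(hA).
R_inner film = 1/(h_i·2πr₁L) = 1/(1280×2π×0.17×18.8) = 3.89×10^-5 K/W
R_copper pipe wall = ln(175.6/170)/(2π×393×18.8) = 6.982×10^-7 K/W
R_perlite board = ln(220.6/175.6)/(2π×0.0583×18.8) = 0.03313 K/W
R_outer film = 1/(h_o·2πr_oL) = 1/(25.4×2π×0.2206×18.8) = 0.001511 K/W
R_total = 0.03468 K/W
Q = ΔT/R_total = 217/0.03468

Q ≈ 6260 W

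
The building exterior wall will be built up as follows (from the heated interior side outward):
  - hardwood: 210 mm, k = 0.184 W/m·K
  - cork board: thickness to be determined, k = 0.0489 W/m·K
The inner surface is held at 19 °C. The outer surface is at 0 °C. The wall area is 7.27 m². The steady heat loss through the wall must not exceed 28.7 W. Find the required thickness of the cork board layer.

L ≈ 180 mm

Using the resistance-network approach (series):
R_hardwood = L/(kA) = 0.21/(0.184×7.27) = 0.157 K/W
Sum of the known resistances R_other = 0.157 K/W
Required total resistance R_tot = ΔT/Q_allow = 19/28.7 = 0.662 K/W
R_cork board = R_tot − R_other = 0.505 K/W
L = R·k·A = 0.505×0.0489×7.27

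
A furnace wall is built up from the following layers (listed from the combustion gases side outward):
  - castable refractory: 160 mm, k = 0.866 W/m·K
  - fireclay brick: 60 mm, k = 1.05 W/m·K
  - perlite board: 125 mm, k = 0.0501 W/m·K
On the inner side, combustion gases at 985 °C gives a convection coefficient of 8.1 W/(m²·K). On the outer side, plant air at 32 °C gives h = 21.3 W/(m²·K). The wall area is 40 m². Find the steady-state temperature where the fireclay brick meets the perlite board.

T ≈ 865 °C

Thermal resistances in series:
R_inner film = 1/(h_i·A) = 1/(8.1×40) = 0.003086 K/W
R_castable refractory = L/(kA) = 0.16/(0.866×40) = 0.004619 K/W
R_fireclay brick = L/(kA) = 0.06/(1.05×40) = 0.001429 K/W
R_perlite board = L/(kA) = 0.125/(0.0501×40) = 0.06238 K/W
R_outer film = 1/(h_o·A) = 1/(21.3×40) = 0.001174 K/W
R_total = 0.07268 K/W;  Q = ΔT/R_total = 953/0.07268 = 13110 W
T_interface = T_inner − Q·ΣR(inner→interface) = 985 − 13100×0.009134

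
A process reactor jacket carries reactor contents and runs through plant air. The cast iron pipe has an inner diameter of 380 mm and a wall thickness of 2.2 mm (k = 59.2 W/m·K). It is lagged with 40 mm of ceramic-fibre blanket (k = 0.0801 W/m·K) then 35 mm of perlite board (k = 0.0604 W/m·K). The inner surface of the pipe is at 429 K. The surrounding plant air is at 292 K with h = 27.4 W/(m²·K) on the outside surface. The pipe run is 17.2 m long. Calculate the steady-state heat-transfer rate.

Q ≈ 3070 W

Radial resistances (cylindrical: R_cond = ln(r_o/r_i)/(2πkL), R_conv = 1/(h·2πrL)):
R_cast iron pipe wall = ln(192.2/190)/(2π×59.2×17.2) = 1.799×10^-6 K/W
R_ceramic-fibre blanket = ln(232.2/192.2)/(2π×0.0801×17.2) = 0.02184 K/W
R_perlite board = ln(267.2/232.2)/(2π×0.0604×17.2) = 0.02151 K/W
R_outer film = 1/(h_o·2πr_oL) = 1/(27.4×2π×0.2672×17.2) = 0.001264 K/W
R_total = 0.04462 K/W
Q = ΔT/R_total = 137/0.04462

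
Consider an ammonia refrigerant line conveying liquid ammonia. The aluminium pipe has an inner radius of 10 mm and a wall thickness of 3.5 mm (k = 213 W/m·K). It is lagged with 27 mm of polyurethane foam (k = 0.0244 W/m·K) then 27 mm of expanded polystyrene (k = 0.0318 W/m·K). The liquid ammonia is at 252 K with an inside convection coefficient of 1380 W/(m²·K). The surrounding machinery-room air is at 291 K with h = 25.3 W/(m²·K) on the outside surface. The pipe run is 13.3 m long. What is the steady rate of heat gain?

Q ≈ 52.8 W

For a radial system each layer contributes R = ln(r_out/r_in)/(2πkL); films add R = 1/(hA).
R_inner film = 1/(h_i·2πr₁L) = 1/(1380×2π×0.01×13.3) = 8.671×10^-4 K/W
R_aluminium pipe wall = ln(13.5/10)/(2π×213×13.3) = 1.686×10^-5 K/W
R_polyurethane foam = ln(40.5/13.5)/(2π×0.0244×13.3) = 0.5388 K/W
R_expanded polystyrene = ln(67.5/40.5)/(2π×0.0318×13.3) = 0.1922 K/W
R_outer film = 1/(h_o·2πr_oL) = 1/(25.3×2π×0.0675×13.3) = 0.007007 K/W
R_total = 0.7389 K/W
Q = ΔT/R_total = 39/0.7389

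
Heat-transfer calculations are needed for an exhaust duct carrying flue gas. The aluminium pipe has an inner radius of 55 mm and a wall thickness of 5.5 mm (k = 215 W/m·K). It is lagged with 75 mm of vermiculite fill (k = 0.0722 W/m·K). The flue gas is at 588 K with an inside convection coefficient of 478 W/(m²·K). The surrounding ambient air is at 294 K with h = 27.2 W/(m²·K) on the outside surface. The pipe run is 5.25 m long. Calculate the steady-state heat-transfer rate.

Q ≈ 845 W

Radial resistances (cylindrical: R_cond = ln(r_o/r_i)/(2πkL), R_conv = 1/(h·2πrL)):
R_inner film = 1/(h_i·2πr₁L) = 1/(478×2π×0.055×5.25) = 0.001153 K/W
R_aluminium pipe wall = ln(60.5/55)/(2π×215×5.25) = 1.344×10^-5 K/W
R_vermiculite fill = ln(135.5/60.5)/(2π×0.0722×5.25) = 0.3386 K/W
R_outer film = 1/(h_o·2πr_oL) = 1/(27.2×2π×0.1355×5.25) = 0.008225 K/W
R_total = 0.348 K/W
Q = ΔT/R_total = 294/0.348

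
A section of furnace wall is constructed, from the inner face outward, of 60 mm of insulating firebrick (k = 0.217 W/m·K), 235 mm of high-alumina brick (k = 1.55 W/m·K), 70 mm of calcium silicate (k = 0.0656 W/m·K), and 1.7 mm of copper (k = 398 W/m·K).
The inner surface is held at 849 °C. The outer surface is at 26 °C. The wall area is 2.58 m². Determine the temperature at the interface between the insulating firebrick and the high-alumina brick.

Series thermal resistances:
R_insulating firebrick = L/(kA) = 0.06/(0.217×2.58) = 0.1072 K/W
R_high-alumina brick = L/(kA) = 0.235/(1.55×2.58) = 0.05876 K/W
R_calcium silicate = L/(kA) = 0.07/(0.0656×2.58) = 0.4136 K/W
R_copper = L/(kA) = 0.0017/(398×2.58) = 1.656×10^-6 K/W
R_total = 0.5795 K/W;  Q = ΔT/R_total = 823/0.5795 = 1420 W
T_interface = T_inner − Q·ΣR(inner→interface) = 849 − 1420×0.1072

T ≈ 697 °C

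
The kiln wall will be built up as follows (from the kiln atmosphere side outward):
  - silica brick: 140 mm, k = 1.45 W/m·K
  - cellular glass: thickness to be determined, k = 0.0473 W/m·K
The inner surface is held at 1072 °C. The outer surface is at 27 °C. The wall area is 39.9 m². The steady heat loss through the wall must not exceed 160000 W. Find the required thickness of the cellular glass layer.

Thermal resistances in series:
R_silica brick = L/(kA) = 0.14/(1.45×39.9) = 0.00242 K/W
Sum of the known resistances R_other = 0.00242 K/W
Required total resistance R_tot = ΔT/Q_allow = 1045/160000 = 0.006531 K/W
R_cellular glass = R_tot − R_other = 0.004111 K/W
L = R·k·A = 0.004111×0.0473×39.9

L ≈ 7.76 mm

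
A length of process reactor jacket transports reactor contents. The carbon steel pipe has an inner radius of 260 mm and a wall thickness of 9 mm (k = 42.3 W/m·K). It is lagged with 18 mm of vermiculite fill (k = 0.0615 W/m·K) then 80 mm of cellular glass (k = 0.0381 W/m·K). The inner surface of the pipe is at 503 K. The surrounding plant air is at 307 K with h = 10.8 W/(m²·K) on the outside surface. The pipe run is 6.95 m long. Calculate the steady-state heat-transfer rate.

Cylindrical conduction, so R = ln(r₂/r₁)/(2πkL) per layer, in series:
R_carbon steel pipe wall = ln(269/260)/(2π×42.3×6.95) = 1.842×10^-5 K/W
R_vermiculite fill = ln(287/269)/(2π×0.0615×6.95) = 0.02412 K/W
R_cellular glass = ln(367/287)/(2π×0.0381×6.95) = 0.1478 K/W
R_outer film = 1/(h_o·2πr_oL) = 1/(10.8×2π×0.367×6.95) = 0.005778 K/W
R_total = 0.1777 K/W
Q = ΔT/R_total = 196/0.1777

Q ≈ 1100 W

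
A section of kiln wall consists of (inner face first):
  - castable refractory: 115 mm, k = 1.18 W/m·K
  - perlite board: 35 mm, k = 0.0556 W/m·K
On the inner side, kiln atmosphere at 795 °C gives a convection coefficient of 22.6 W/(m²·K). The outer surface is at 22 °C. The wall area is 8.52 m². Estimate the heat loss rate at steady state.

Series thermal resistances:
R_inner film = 1/(h_i·A) = 1/(22.6×8.52) = 0.005193 K/W
R_castable refractory = L/(kA) = 0.115/(1.18×8.52) = 0.01144 K/W
R_perlite board = L/(kA) = 0.035/(0.0556×8.52) = 0.07388 K/W
R_total = 0.09052 K/W
Q = ΔT / R_total = 773 / 0.09052

Q ≈ 8540 W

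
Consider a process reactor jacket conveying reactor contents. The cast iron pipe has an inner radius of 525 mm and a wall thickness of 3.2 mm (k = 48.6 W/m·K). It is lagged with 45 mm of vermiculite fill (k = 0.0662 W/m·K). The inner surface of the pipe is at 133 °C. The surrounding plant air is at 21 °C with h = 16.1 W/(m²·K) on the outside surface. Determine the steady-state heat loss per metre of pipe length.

Per-layer cylindrical resistances, series-summed:
R_cast iron pipe wall = ln(528.2/525)/(2π×48.6×1) = 1.99×10^-5 K/W
R_vermiculite fill = ln(573.2/528.2)/(2π×0.0662×1) = 0.1966 K/W
R_outer film = 1/(h_o·2πr_oL) = 1/(16.1×2π×0.5732×1) = 0.01725 K/W
R_total = 0.2138 K/W
Q = ΔT/R_total = 112/0.2138

q′ ≈ 524 W/m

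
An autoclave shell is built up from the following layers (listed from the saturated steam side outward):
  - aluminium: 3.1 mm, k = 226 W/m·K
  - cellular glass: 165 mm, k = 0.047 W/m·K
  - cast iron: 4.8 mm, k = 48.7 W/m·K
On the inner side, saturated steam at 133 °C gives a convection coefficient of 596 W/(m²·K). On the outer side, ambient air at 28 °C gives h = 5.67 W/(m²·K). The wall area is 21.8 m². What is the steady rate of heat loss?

Q ≈ 621 W

Series thermal resistances:
R_inner film = 1/(h_i·A) = 1/(596×21.8) = 7.697×10^-5 K/W
R_aluminium = L/(kA) = 0.0031/(226×21.8) = 6.292×10^-7 K/W
R_cellular glass = L/(kA) = 0.165/(0.047×21.8) = 0.161 K/W
R_cast iron = L/(kA) = 0.0048/(48.7×21.8) = 4.521×10^-6 K/W
R_outer film = 1/(h_o·A) = 1/(5.67×21.8) = 0.00809 K/W
R_total = 0.1692 K/W
Q = ΔT / R_total = 105 / 0.1692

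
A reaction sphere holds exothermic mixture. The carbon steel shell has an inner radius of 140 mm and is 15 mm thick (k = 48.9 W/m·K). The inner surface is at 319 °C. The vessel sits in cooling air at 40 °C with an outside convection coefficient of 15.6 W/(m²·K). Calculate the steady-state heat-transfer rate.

Spherical conduction: R = (1/r_in − 1/r_out)/(4πk) per layer; series-sum.
R_carbon steel shell = (1/0.14 − 1/0.155)/(4π×48.9) = 0.001125 K/W
R_outer film = 1/(h·4πr_o²) = 1/(15.6×4π×0.155²) = 0.2123 K/W
R_total = 0.2135 K/W
Q = ΔT/R_total = 279/0.2135

Q ≈ 1310 W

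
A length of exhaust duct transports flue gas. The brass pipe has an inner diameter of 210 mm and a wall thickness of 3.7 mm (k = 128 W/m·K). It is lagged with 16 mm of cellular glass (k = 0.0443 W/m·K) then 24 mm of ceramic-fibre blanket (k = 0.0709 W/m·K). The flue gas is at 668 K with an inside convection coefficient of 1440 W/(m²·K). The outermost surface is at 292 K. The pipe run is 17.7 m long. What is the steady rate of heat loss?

Cylindrical conduction, so R = ln(r₂/r₁)/(2πkL) per layer, in series:
R_inner film = 1/(h_i·2πr₁L) = 1/(1440×2π×0.105×17.7) = 5.947×10^-5 K/W
R_brass pipe wall = ln(108.7/105)/(2π×128×17.7) = 2.433×10^-6 K/W
R_cellular glass = ln(124.7/108.7)/(2π×0.0443×17.7) = 0.02787 K/W
R_ceramic-fibre blanket = ln(148.7/124.7)/(2π×0.0709×17.7) = 0.02232 K/W
R_total = 0.05026 K/W
Q = ΔT/R_total = 376/0.05026

Q ≈ 7480 W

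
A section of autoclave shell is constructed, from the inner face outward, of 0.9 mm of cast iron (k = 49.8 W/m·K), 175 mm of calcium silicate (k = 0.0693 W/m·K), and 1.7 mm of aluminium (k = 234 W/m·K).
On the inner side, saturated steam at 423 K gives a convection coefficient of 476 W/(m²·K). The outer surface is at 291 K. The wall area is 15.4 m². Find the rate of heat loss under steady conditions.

Model the wall as resistances in series:
R_inner film = 1/(h_i·A) = 1/(476×15.4) = 1.364×10^-4 K/W
R_cast iron = L/(kA) = 0.0009/(49.8×15.4) = 1.174×10^-6 K/W
R_calcium silicate = L/(kA) = 0.175/(0.0693×15.4) = 0.164 K/W
R_aluminium = L/(kA) = 0.0017/(234×15.4) = 4.718×10^-7 K/W
R_total = 0.1641 K/W
Q = ΔT / R_total = 132 / 0.1641

Q ≈ 804 W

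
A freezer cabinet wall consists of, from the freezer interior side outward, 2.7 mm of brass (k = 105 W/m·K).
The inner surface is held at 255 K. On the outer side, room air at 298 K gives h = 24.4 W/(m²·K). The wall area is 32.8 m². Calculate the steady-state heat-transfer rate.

Q ≈ 34400 W

Thermal resistances in series:
R_brass = L/(kA) = 0.0027/(105×32.8) = 7.84×10^-7 K/W
R_outer film = 1/(h_o·A) = 1/(24.4×32.8) = 0.00125 K/W
R_total = 0.00125 K/W
Q = ΔT / R_total = 43 / 0.00125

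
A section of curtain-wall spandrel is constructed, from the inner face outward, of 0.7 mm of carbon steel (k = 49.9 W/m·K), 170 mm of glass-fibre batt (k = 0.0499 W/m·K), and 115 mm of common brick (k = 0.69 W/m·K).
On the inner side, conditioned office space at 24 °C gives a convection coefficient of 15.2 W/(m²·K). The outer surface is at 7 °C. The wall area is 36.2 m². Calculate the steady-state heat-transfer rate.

Q ≈ 169 W

Using the resistance-network approach (series):
R_inner film = 1/(h_i·A) = 1/(15.2×36.2) = 0.001817 K/W
R_carbon steel = L/(kA) = 0.0007/(49.9×36.2) = 3.875×10^-7 K/W
R_glass-fibre batt = L/(kA) = 0.17/(0.0499×36.2) = 0.09411 K/W
R_common brick = L/(kA) = 0.115/(0.69×36.2) = 0.004604 K/W
R_total = 0.1005 K/W
Q = ΔT / R_total = 17 / 0.1005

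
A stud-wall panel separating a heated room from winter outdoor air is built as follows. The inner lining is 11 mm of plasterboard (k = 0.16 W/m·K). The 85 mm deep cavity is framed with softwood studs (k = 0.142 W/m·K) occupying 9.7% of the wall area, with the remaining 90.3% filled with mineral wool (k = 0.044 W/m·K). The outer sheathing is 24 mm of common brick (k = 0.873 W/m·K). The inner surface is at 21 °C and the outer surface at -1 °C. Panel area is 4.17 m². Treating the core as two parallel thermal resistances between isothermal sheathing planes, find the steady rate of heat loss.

Q ≈ 54.5 W

Sheathing layers in series; stud and cavity paths in parallel between them.
R_inner = 0.011/(0.16×4.17) = 0.01649 K/W
R_stud  = 0.085/(0.142×0.097×4.17) = 1.48 K/W
R_cav   = 0.085/(0.044×0.903×4.17) = 0.513 K/W
1/R_core = 1/R_stud + 1/R_cav → R_core = 0.381 K/W
R_outer = 0.024/(0.873×4.17) = 0.006593 K/W
R_total = 0.404 K/W
Q = ΔT/R_total = 22/0.404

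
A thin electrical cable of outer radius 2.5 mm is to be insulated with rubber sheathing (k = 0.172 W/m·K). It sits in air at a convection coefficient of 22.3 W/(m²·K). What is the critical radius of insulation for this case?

r_cr ≈ 7.71 mm

For a cylinder r_cr = k/h = 0.172/22.3
r_cr = 7.71 mm; since the bare radius (2.5 mm) is below r_cr, adding a thin layer of insulation will *increase* heat loss.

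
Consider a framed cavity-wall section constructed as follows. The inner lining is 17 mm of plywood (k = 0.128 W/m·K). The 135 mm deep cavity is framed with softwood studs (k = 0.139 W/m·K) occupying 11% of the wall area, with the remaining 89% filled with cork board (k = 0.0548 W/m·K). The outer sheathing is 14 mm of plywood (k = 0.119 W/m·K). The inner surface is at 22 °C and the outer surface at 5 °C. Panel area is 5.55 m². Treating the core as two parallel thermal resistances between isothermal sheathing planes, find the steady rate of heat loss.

Q ≈ 40 W

Sheathing layers in series; stud and cavity paths in parallel between them.
R_inner = 0.017/(0.128×5.55) = 0.02393 K/W
R_stud  = 0.135/(0.139×0.11×5.55) = 1.591 K/W
R_cav   = 0.135/(0.0548×0.89×5.55) = 0.4987 K/W
1/R_core = 1/R_stud + 1/R_cav → R_core = 0.3797 K/W
R_outer = 0.014/(0.119×5.55) = 0.0212 K/W
R_total = 0.4248 K/W
Q = ΔT/R_total = 17/0.4248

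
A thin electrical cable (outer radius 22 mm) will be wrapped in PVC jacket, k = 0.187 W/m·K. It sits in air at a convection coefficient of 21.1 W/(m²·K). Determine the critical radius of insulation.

For a cylinder r_cr = k/h = 0.187/21.1
r_cr = 8.86 mm; since the bare radius (22 mm) is above r_cr, any added insulation will reduce heat loss.

r_cr ≈ 8.86 mm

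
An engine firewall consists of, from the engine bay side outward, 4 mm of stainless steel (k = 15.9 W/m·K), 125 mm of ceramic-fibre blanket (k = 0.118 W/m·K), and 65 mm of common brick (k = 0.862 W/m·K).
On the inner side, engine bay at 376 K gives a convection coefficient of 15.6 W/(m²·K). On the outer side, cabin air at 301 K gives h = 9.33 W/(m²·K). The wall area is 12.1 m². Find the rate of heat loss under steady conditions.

Q ≈ 695 W

Model the wall as resistances in series:
R_inner film = 1/(h_i·A) = 1/(15.6×12.1) = 0.005298 K/W
R_stainless steel = L/(kA) = 0.004/(15.9×12.1) = 2.079×10^-5 K/W
R_ceramic-fibre blanket = L/(kA) = 0.125/(0.118×12.1) = 0.08755 K/W
R_common brick = L/(kA) = 0.065/(0.862×12.1) = 0.006232 K/W
R_outer film = 1/(h_o·A) = 1/(9.33×12.1) = 0.008858 K/W
R_total = 0.108 K/W
Q = ΔT / R_total = 75 / 0.108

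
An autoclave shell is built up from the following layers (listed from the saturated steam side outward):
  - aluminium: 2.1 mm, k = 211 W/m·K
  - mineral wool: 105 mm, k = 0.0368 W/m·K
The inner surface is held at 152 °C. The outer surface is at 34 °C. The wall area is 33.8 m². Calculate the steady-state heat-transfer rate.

Series thermal resistances:
R_aluminium = L/(kA) = 0.0021/(211×33.8) = 2.945×10^-7 K/W
R_mineral wool = L/(kA) = 0.105/(0.0368×33.8) = 0.08442 K/W
R_total = 0.08442 K/W
Q = ΔT / R_total = 118 / 0.08442

Q ≈ 1400 W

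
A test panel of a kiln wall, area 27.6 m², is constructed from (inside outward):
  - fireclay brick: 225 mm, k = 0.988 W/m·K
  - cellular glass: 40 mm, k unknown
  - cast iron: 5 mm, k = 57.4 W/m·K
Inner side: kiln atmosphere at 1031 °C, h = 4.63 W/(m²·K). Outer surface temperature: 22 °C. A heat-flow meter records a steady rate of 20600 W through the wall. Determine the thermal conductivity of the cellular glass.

k ≈ 0.044 W/(m·K)

Series thermal resistances:
R_inner film = 1/(h_i·A) = 1/(4.63×27.6) = 0.007825 K/W
R_fireclay brick = L/(kA) = 0.225/(0.988×27.6) = 0.008251 K/W
R_cast iron = L/(kA) = 0.005/(57.4×27.6) = 3.156×10^-6 K/W
Sum of known resistances R_other = 0.01608 K/W
Total R = ΔT/Q = 1009/20600 = 0.04898 K/W
R_cellular glass = R_total − R_other = 0.0329 K/W
k = L/(R·A) = 0.04/(0.0329×27.6)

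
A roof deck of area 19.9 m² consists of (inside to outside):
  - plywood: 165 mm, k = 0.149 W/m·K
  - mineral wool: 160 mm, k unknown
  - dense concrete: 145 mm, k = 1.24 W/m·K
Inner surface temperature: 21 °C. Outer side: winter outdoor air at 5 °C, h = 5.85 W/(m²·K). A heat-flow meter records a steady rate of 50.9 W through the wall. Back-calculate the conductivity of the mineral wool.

Using the resistance-network approach (series):
R_plywood = L/(kA) = 0.165/(0.149×19.9) = 0.05565 K/W
R_dense concrete = L/(kA) = 0.145/(1.24×19.9) = 0.005876 K/W
R_outer film = 1/(h_o·A) = 1/(5.85×19.9) = 0.00859 K/W
Sum of known resistances R_other = 0.07011 K/W
Total R = ΔT/Q = 16/50.9 = 0.3143 K/W
R_mineral wool = R_total − R_other = 0.2442 K/W
k = L/(R·A) = 0.16/(0.2442×19.9)

k ≈ 0.0329 W/(m·K)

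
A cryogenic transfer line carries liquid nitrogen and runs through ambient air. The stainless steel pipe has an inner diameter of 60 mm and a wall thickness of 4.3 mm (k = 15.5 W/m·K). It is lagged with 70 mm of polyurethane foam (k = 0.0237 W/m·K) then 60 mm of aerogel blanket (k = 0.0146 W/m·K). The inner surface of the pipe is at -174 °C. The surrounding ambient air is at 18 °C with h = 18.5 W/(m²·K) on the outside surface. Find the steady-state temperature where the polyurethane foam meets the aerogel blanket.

T ≈ -59 °C

Radial resistances (cylindrical: R_cond = ln(r_o/r_i)/(2πkL), R_conv = 1/(h·2πrL)):
R_stainless steel pipe wall = ln(34.3/30)/(2π×15.5×1) = 0.001375 K/W
R_polyurethane foam = ln(104.3/34.3)/(2π×0.0237×1) = 7.468 K/W
R_aerogel blanket = ln(164.3/104.3)/(2π×0.0146×1) = 4.954 K/W
R_outer film = 1/(h_o·2πr_oL) = 1/(18.5×2π×0.1643×1) = 0.05236 K/W
R_total = 12.48 K/W
Q = ΔT/R_total = 192/12.48
Q = 15.4 W/m
T_interface = T_inner + Q·ΣR(inner→interface) = -174 + 15.4×7.47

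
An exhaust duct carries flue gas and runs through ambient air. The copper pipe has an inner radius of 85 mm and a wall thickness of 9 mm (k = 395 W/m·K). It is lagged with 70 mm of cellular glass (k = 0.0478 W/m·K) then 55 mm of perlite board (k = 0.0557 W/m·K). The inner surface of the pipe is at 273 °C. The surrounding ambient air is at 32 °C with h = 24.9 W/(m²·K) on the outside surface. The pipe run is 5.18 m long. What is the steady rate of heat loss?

Treating each annulus and film as a series resistance:
R_copper pipe wall = ln(94/85)/(2π×395×5.18) = 7.829×10^-6 K/W
R_cellular glass = ln(164/94)/(2π×0.0478×5.18) = 0.3578 K/W
R_perlite board = ln(219/164)/(2π×0.0557×5.18) = 0.1595 K/W
R_outer film = 1/(h_o·2πr_oL) = 1/(24.9×2π×0.219×5.18) = 0.005634 K/W
R_total = 0.5229 K/W
Q = ΔT/R_total = 241/0.5229

Q ≈ 461 W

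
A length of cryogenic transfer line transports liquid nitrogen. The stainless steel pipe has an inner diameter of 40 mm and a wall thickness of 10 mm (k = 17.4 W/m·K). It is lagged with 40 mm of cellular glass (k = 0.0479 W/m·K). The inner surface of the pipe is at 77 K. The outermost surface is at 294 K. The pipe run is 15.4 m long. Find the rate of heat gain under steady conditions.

Q ≈ 1190 W

Per-layer cylindrical resistances, series-summed:
R_stainless steel pipe wall = ln(30/20)/(2π×17.4×15.4) = 2.408×10^-4 K/W
R_cellular glass = ln(70/30)/(2π×0.0479×15.4) = 0.1828 K/W
R_total = 0.1831 K/W
Q = ΔT/R_total = 217/0.1831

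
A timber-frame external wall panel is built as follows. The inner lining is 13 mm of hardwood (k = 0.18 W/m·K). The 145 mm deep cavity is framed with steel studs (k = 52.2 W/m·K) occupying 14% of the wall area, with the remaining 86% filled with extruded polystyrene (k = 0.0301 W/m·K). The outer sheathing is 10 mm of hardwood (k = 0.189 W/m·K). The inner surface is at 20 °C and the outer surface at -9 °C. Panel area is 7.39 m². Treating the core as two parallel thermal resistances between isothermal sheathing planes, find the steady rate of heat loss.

Q ≈ 1480 W

Sheathing layers in series; stud and cavity paths in parallel between them.
R_inner = 0.013/(0.18×7.39) = 0.009773 K/W
R_stud  = 0.145/(52.2×0.14×7.39) = 0.002685 K/W
R_cav   = 0.145/(0.0301×0.86×7.39) = 0.758 K/W
1/R_core = 1/R_stud + 1/R_cav → R_core = 0.002675 K/W
R_outer = 0.01/(0.189×7.39) = 0.00716 K/W
R_total = 0.01961 K/W
Q = ΔT/R_total = 29/0.01961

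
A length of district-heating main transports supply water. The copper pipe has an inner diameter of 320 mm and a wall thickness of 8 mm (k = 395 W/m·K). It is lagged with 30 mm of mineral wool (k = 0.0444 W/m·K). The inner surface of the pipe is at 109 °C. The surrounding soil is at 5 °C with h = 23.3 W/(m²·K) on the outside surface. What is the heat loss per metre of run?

Radial resistances (cylindrical: R_cond = ln(r_o/r_i)/(2πkL), R_conv = 1/(h·2πrL)):
R_copper pipe wall = ln(168/160)/(2π×395×1) = 1.966×10^-5 K/W
R_mineral wool = ln(198/168)/(2π×0.0444×1) = 0.589 K/W
R_outer film = 1/(h_o·2πr_oL) = 1/(23.3×2π×0.198×1) = 0.0345 K/W
R_total = 0.6235 K/W
Q = ΔT/R_total = 104/0.6235

q′ ≈ 167 W/m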